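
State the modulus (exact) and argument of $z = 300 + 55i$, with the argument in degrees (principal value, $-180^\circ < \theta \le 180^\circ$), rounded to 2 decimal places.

|z| = sqrt(300^2 + 55^2) = 305
arg(z) = arctan(b/a) = arctan(55/300) (quadrant-adjusted) = 10.39°


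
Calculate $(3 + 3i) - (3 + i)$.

(3 - 3) + (3 - 1)i = 2i


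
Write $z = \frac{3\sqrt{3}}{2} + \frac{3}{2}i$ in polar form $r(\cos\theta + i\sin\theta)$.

r = |z| = sqrt(a^2 + b^2) = sqrt((3*sqrt(3)/2)^2 + (3/2)^2) = sqrt(27/4 + 9/4) = sqrt(9) = 3
θ = arctan(b/a) = arctan(1.5/2.5981) (quadrant-adjusted) = 30°
z = 3(cos 30° + i sin 30°)


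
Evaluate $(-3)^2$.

(a + bi)^2 = a^2 - b^2 + 2abi
= (-3)^2 - 0^2 + 2*(-3)*0i
= 9


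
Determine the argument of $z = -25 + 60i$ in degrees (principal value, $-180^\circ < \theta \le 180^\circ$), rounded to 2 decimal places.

θ = arctan(b/a) = arctan(60/-25) (quadrant-adjusted) = 112.62°


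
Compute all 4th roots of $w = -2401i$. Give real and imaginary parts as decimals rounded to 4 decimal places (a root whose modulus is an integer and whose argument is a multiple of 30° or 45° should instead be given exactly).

|w| = 2401, arg(w) = 270°
Root modulus = 2401^(1/4) = 7
Root arguments: θ_k = (270° + 360°k)/4 for k = 0, 1, ..., 3
Compute each root as (root modulus)(cos θ_k + i sin θ_k) using full-precision intermediates, then round to 4 decimal places.
Roots: 2.6788 + 6.4672i, -6.4672 + 2.6788i, -2.6788 - 6.4672i, 6.4672 - 2.6788i


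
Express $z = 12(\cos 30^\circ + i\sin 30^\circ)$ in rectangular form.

a = r cos θ = 12 * sqrt(3)/2 = 6*sqrt(3)
b = r sin θ = 12 * 1/2 = 6
z = 6*sqrt(3) + 6i


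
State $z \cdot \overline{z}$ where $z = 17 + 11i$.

z * conjugate(z) = |z|^2 = a^2 + b^2
= 17^2 + 11^2 = 410


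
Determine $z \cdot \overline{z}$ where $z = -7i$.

z * conjugate(z) = |z|^2 = a^2 + b^2
= 0^2 + (-7)^2 = 49


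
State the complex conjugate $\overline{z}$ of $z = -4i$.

If z = a + bi, then conjugate(z) = a - bi
conjugate(-4i) = 4i


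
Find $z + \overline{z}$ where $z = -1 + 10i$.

z + conjugate(z) = (a + bi) + (a - bi) = 2a
= 2 * (-1) = -2


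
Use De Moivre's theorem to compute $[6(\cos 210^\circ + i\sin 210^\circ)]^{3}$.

By De Moivre: z^n = r^n(cos(nθ) + i sin(nθ))
= 6^3(cos(3*210°) + i sin(3*210°))
= 216(cos 270° + i sin 270°)
= -216i


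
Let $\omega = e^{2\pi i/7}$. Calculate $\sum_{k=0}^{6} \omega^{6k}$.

Let ζ = ω^6 = e^(2πi·6/7). Since 7 ∤ 6, ζ ≠ 1.
Sum = Σ_{k=0}^{6} ζ^k = (ζ^7 - 1)/(ζ - 1) = (ω^{6·7} - 1)/(ζ - 1) = (1 - 1)/(ζ - 1) = 0


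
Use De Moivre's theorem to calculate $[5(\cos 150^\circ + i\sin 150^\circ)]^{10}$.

By De Moivre: z^n = r^n(cos(nθ) + i sin(nθ))
= 5^10(cos(10*150°) + i sin(10*150°))
= 9765625(cos 60° + i sin 60°)
= 9765625/2 + (9765625*sqrt(3)/2)i


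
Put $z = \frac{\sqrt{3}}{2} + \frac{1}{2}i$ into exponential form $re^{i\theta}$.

r = |z| = sqrt((sqrt(3)/2)^2 + (1/2)^2) = sqrt(3/4 + 1/4) = sqrt(1) = 1
θ = arctan(b/a) = arctan(0.5/0.866) (quadrant-adjusted) = 30° = π/6
z = 1e^(i*π/6)


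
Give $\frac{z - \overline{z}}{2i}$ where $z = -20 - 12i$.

z - conjugate(z) = 2bi
(z - conjugate(z))/(2i) = 2bi/(2i) = b = -12


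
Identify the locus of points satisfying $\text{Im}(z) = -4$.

Im(z) = y where z = x + yi; the equation y = -4 is satisfied by all points with that y-coordinate
Locus: Horizontal line y = -4


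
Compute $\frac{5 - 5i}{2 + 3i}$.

Multiply numerator and denominator by conjugate (2 - 3i):
= (5 - 5i)(2 - 3i) / (2^2 + 3^2)
= (-5 - 25i) / 13
= -5/13 - (25/13)i


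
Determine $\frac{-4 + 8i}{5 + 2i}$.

Multiply numerator and denominator by conjugate (5 - 2i):
= (-4 + 8i)(5 - 2i) / (5^2 + 2^2)
= (-4 + 48i) / 29
= -4/29 + (48/29)i


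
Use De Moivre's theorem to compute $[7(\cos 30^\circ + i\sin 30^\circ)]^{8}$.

By De Moivre: z^n = r^n(cos(nθ) + i sin(nθ))
= 7^8(cos(8*30°) + i sin(8*30°))
= 5764801(cos 240° + i sin 240°)
= -5764801/2 - (5764801*sqrt(3)/2)i


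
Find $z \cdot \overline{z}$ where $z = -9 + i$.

z * conjugate(z) = |z|^2 = a^2 + b^2
= (-9)^2 + 1^2 = 82


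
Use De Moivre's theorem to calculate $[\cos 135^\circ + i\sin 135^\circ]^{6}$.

By De Moivre: z^n = r^n(cos(nθ) + i sin(nθ))
= 1^6(cos(6*135°) + i sin(6*135°))
= 1(cos 90° + i sin 90°)
= i


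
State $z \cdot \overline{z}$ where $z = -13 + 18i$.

z * conjugate(z) = |z|^2 = a^2 + b^2
= (-13)^2 + 18^2 = 493


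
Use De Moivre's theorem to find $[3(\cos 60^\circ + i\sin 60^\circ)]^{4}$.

By De Moivre: z^n = r^n(cos(nθ) + i sin(nθ))
= 3^4(cos(4*60°) + i sin(4*60°))
= 81(cos 240° + i sin 240°)
= -81/2 - (81*sqrt(3)/2)i


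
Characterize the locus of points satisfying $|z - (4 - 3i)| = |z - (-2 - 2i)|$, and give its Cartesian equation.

|z - z1| = |z - z2| means z is equidistant from z1 and z2,
i.e. the perpendicular bisector of the segment from (4, -3) to (-2, -2) (midpoint (1, -5/2)).
With z = x + yi, square both sides:
(x - 4)^2 + (y - (-3))^2 = (x - (-2))^2 + (y - (-2))^2
The x^2 and y^2 terms cancel: -12x + 2y = 8 - 25 = -17
Simplify: 12x - 2y = 17
Locus: Perpendicular bisector of the segment from (4, -3) to (-2, -2): the line 12x - 2y = 17


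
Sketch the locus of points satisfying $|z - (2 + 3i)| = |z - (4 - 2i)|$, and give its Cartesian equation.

|z - z1| = |z - z2| means z is equidistant from z1 and z2,
i.e. the perpendicular bisector of the segment from (2, 3) to (4, -2) (midpoint (3, 1/2)).
With z = x + yi, square both sides:
(x - 2)^2 + (y - 3)^2 = (x - 4)^2 + (y - (-2))^2
The x^2 and y^2 terms cancel: 4x + (-10)y = 20 - 13 = 7
Simplify: 4x - 10y = 7
Locus: Perpendicular bisector of the segment from (2, 3) to (4, -2): the line 4x - 10y = 7


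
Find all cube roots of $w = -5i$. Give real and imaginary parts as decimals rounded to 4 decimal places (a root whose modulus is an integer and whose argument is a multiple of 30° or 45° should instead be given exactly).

|w| = 5, arg(w) = 270°
Root modulus = 5^(1/3) ≈ 1.709976
Root arguments: θ_k = (270° + 360°k)/3 for k = 0, 1, ..., 2
Compute each root as (root modulus)(cos θ_k + i sin θ_k) using full-precision intermediates, then round to 4 decimal places.
Roots: 1.7100i, -1.4809 - 0.8550i, 1.4809 - 0.8550i


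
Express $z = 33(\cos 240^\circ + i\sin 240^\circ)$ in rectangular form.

a = r cos θ = 33 * -1/2 = -33/2
b = r sin θ = 33 * -sqrt(3)/2 = -33*sqrt(3)/2
z = -33/2 - (33*sqrt(3)/2)i


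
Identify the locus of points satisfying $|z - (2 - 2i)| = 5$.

|z - z0| = r describes a circle centered at z0 with radius r
Here z0 = 2 - 2i and r = 5
Locus: Circle centered at (2, -2) with radius 5


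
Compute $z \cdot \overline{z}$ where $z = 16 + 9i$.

z * conjugate(z) = |z|^2 = a^2 + b^2
= 16^2 + 9^2 = 337


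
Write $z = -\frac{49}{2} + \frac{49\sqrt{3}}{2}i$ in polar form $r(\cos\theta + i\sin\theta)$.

r = |z| = sqrt(a^2 + b^2) = sqrt((-49/2)^2 + (49*sqrt(3)/2)^2) = sqrt(2401/4 + 7203/4) = sqrt(2401) = 49
θ = arctan(b/a) = arctan(42.4352/-24.5) (quadrant-adjusted) = 120°
z = 49(cos 120° + i sin 120°)


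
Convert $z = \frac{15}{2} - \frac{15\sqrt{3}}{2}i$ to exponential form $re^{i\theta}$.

r = |z| = sqrt((15/2)^2 + (-15*sqrt(3)/2)^2) = sqrt(225/4 + 675/4) = sqrt(225) = 15
θ = arctan(b/a) = arctan(-12.9904/7.5) (quadrant-adjusted) = -60° = -π/3
z = 15e^(-i*π/3)


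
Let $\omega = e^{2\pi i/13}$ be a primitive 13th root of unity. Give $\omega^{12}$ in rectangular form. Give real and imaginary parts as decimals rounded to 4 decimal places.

ω^12 = e^(2πi·12/13) = e^(i·24π/13)
= cos(24π/13) + i sin(24π/13)
= 0.8855 - 0.4647i


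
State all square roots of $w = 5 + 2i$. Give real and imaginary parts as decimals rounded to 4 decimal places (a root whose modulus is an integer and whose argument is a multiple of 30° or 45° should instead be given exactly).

|w| = sqrt(29) ≈ 5.385165, arg(w) ≈ 21.801409°
Root modulus = sqrt(29)^(1/2) ≈ 2.320596
Root arguments: θ_k = (arg(w) + 360°k)/2 for k = 0, 1, ..., 1
Compute each root as (root modulus)(cos θ_k + i sin θ_k) using full-precision intermediates, then round to 4 decimal places.
Roots: 2.2787 + 0.4388i, -2.2787 - 0.4388i


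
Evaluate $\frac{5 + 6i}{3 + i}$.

Multiply numerator and denominator by conjugate (3 - i):
= (5 + 6i)(3 - i) / (3^2 + 1^2)
= (21 + 13i) / 10
= 21/10 + (13/10)i


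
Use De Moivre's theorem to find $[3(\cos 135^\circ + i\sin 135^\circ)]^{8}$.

By De Moivre: z^n = r^n(cos(nθ) + i sin(nθ))
= 3^8(cos(8*135°) + i sin(8*135°))
= 6561(cos 0° + i sin 0°)
= 6561


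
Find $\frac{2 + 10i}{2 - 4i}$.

Multiply numerator and denominator by conjugate (2 + 4i):
= (2 + 10i)(2 + 4i) / (2^2 + (-4)^2)
= (-36 + 28i) / 20
Divide through by 4: (-9 + 7i) / 5
= -9/5 + (7/5)i


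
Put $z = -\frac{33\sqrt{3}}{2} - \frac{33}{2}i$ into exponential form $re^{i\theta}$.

r = |z| = sqrt((-33*sqrt(3)/2)^2 + (-33/2)^2) = sqrt(3267/4 + 1089/4) = sqrt(1089) = 33
θ = arctan(b/a) = arctan(-16.5/-28.5788) (quadrant-adjusted) = -150° = -5π/6
z = 33e^(-i*5π/6)


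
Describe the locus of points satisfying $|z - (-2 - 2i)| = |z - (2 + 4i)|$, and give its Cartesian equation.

|z - z1| = |z - z2| means z is equidistant from z1 and z2,
i.e. the perpendicular bisector of the segment from (-2, -2) to (2, 4) (midpoint (0, 1)).
With z = x + yi, square both sides:
(x - (-2))^2 + (y - (-2))^2 = (x - 2)^2 + (y - 4)^2
The x^2 and y^2 terms cancel: 8x + 12y = 20 - 8 = 12
Simplify: 2x + 3y = 3
Locus: Perpendicular bisector of the segment from (-2, -2) to (2, 4): the line 2x + 3y = 3


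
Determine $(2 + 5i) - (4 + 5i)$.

(2 - 4) + (5 - 5)i = -2


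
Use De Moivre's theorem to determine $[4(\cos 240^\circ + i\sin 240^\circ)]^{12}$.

By De Moivre: z^n = r^n(cos(nθ) + i sin(nθ))
= 4^12(cos(12*240°) + i sin(12*240°))
= 16777216(cos 0° + i sin 0°)
= 16777216


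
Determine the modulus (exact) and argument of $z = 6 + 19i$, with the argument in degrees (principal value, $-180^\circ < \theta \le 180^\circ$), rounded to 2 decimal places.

|z| = sqrt(6^2 + 19^2) = sqrt(397)
arg(z) = arctan(b/a) = arctan(19/6) (quadrant-adjusted) = 72.47°


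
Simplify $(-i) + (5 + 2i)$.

(0 + 5) + (-1 + 2)i = 5 + i


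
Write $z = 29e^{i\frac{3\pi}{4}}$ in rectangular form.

a = r cos θ = 29 * -sqrt(2)/2 = -29*sqrt(2)/2
b = r sin θ = 29 * sqrt(2)/2 = 29*sqrt(2)/2
z = -29*sqrt(2)/2 + (29*sqrt(2)/2)i


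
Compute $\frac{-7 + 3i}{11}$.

Divisor is real, so divide each part by 11:
= -7/11 + (3/11)i


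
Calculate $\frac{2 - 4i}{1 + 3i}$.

Multiply numerator and denominator by conjugate (1 - 3i):
= (2 - 4i)(1 - 3i) / (1^2 + 3^2)
= (-10 - 10i) / 10
= -1 - i


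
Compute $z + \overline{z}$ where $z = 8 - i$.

z + conjugate(z) = (a + bi) + (a - bi) = 2a
= 2 * 8 = 16


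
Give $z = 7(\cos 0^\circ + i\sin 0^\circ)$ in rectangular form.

a = r cos θ = 7 * 1 = 7
b = r sin θ = 7 * 0 = 0
z = 7


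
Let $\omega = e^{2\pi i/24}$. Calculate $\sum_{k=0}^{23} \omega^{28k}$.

Let ζ = ω^28 = e^(2πi·28/24). Since 24 ∤ 28, ζ ≠ 1.
Sum = Σ_{k=0}^{23} ζ^k = (ζ^24 - 1)/(ζ - 1) = (ω^{28·24} - 1)/(ζ - 1) = (1 - 1)/(ζ - 1) = 0


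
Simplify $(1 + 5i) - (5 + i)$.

(1 - 5) + (5 - 1)i = -4 + 4i


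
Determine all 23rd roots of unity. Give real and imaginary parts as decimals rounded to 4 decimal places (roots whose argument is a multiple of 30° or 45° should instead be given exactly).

ω_k = e^(2πik/23) = cos(2πk/23) + i sin(2πk/23) for k = 0, 1, ..., 22
Roots: 1, 0.9629 + 0.2698i, 0.8544 + 0.5196i, 0.6826 + 0.7308i, 0.4601 + 0.8879i, 0.2035 + 0.9791i, -0.0682 + 0.9977i, -0.3349 + 0.9423i, -0.5767 + 0.8170i, -0.7757 + 0.6311i, -0.9172 + 0.3984i, -0.9907 + 0.1362i, -0.9907 - 0.1362i, -0.9172 - 0.3984i, -0.7757 - 0.6311i, -0.5767 - 0.8170i, -0.3349 - 0.9423i, -0.0682 - 0.9977i, 0.2035 - 0.9791i, 0.4601 - 0.8879i, 0.6826 - 0.7308i, 0.8544 - 0.5196i, 0.9629 - 0.2698i


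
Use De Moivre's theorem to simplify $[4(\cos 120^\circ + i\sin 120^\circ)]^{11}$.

By De Moivre: z^n = r^n(cos(nθ) + i sin(nθ))
= 4^11(cos(11*120°) + i sin(11*120°))
= 4194304(cos 240° + i sin 240°)
= -2097152 - 2097152*sqrt(3)i


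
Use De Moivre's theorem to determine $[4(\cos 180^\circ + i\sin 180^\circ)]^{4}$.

By De Moivre: z^n = r^n(cos(nθ) + i sin(nθ))
= 4^4(cos(4*180°) + i sin(4*180°))
= 256(cos 0° + i sin 0°)
= 256


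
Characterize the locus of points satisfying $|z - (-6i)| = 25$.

|z - z0| = r describes a circle centered at z0 with radius r
Here z0 = -6i and r = 25
Locus: Circle centered at (0, -6) with radius 25


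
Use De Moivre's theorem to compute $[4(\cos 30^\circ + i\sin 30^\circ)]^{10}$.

By De Moivre: z^n = r^n(cos(nθ) + i sin(nθ))
= 4^10(cos(10*30°) + i sin(10*30°))
= 1048576(cos 300° + i sin 300°)
= 524288 - 524288*sqrt(3)i


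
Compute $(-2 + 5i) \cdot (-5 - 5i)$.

(a1*a2 - b1*b2) + (a1*b2 + b1*a2)i
= (10 - (-25)) + (10 + (-25))i
= 35 - 15i


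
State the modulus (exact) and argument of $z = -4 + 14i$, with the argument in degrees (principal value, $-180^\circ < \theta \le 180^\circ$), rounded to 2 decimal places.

|z| = sqrt((-4)^2 + 14^2) = sqrt(212)
arg(z) = arctan(b/a) = arctan(14/-4) (quadrant-adjusted) = 105.95°


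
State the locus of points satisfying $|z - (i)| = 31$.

|z - z0| = r describes a circle centered at z0 with radius r
Here z0 = i and r = 31
Locus: Circle centered at (0, 1) with radius 31


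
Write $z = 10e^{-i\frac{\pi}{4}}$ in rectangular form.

a = r cos θ = 10 * sqrt(2)/2 = 5*sqrt(2)
b = r sin θ = 10 * -sqrt(2)/2 = -5*sqrt(2)
z = 5*sqrt(2) - 5*sqrt(2)i


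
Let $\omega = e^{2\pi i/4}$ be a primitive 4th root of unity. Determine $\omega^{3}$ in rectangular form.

ω^3 = e^(2πi·3/4) = e^(i·3π/2)
= cos(3π/2) + i sin(3π/2)
= -i


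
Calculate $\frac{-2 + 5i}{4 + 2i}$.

Multiply numerator and denominator by conjugate (4 - 2i):
= (-2 + 5i)(4 - 2i) / (4^2 + 2^2)
= (2 + 24i) / 20
Divide through by 2: (1 + 12i) / 10
= 1/10 + (6/5)i


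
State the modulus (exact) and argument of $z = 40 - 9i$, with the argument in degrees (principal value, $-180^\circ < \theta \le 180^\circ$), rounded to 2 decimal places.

|z| = sqrt(40^2 + (-9)^2) = 41
arg(z) = arctan(b/a) = arctan(-9/40) (quadrant-adjusted) = -12.68°


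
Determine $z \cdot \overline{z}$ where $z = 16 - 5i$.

z * conjugate(z) = |z|^2 = a^2 + b^2
= 16^2 + (-5)^2 = 281


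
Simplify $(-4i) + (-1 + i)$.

(0 + (-1)) + (-4 + 1)i = -1 - 3i


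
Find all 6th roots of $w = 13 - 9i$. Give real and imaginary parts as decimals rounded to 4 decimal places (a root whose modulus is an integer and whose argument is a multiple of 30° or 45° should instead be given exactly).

|w| = sqrt(250) ≈ 15.811388, arg(w) ≈ 325.304846°
Root modulus = sqrt(250)^(1/6) ≈ 1.584267
Root arguments: θ_k = (arg(w) + 360°k)/6 for k = 0, 1, ..., 5
Compute each root as (root modulus)(cos θ_k + i sin θ_k) using full-precision intermediates, then round to 4 decimal places.
Roots: 0.9263 + 1.2852i, -0.6499 + 1.4448i, -1.5762 + 0.1596i, -0.9263 - 1.2852i, 0.6499 - 1.4448i, 1.5762 - 0.1596i


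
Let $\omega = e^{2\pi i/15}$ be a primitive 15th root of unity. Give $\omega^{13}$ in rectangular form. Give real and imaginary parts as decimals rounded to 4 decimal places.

ω^13 = e^(2πi·13/15) = e^(i·26π/15)
= cos(26π/15) + i sin(26π/15)
= 0.6691 - 0.7431i


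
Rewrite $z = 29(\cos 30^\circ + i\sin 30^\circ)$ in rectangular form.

a = r cos θ = 29 * sqrt(3)/2 = 29*sqrt(3)/2
b = r sin θ = 29 * 1/2 = 29/2
z = 29*sqrt(3)/2 + (29/2)i


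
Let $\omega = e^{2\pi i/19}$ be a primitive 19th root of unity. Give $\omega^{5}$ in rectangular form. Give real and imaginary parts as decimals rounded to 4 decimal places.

ω^5 = e^(2πi·5/19) = e^(i·10π/19)
= cos(10π/19) + i sin(10π/19)
= -0.0826 + 0.9966i


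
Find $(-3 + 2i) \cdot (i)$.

(a1*a2 - b1*b2) + (a1*b2 + b1*a2)i
= (0 - 2) + (-3 + 0)i
= -2 - 3i


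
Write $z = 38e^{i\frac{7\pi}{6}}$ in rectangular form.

a = r cos θ = 38 * -sqrt(3)/2 = -19*sqrt(3)
b = r sin θ = 38 * -1/2 = -19
z = -19*sqrt(3) - 19i


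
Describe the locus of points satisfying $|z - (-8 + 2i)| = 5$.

|z - z0| = r describes a circle centered at z0 with radius r
Here z0 = -8 + 2i and r = 5
Locus: Circle centered at (-8, 2) with radius 5


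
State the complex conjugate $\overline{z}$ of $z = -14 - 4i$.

If z = a + bi, then conjugate(z) = a - bi
conjugate(-14 - 4i) = -14 + 4i


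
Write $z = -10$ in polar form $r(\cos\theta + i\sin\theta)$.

r = |z| = sqrt(a^2 + b^2) = sqrt((-10)^2 + (0)^2) = sqrt(100 + 0) = sqrt(100) = 10
b = 0 and a < 0, so z lies on the negative real axis: θ = 180°
z = 10(cos 180° + i sin 180°)


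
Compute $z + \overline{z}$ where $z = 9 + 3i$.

z + conjugate(z) = (a + bi) + (a - bi) = 2a
= 2 * 9 = 18


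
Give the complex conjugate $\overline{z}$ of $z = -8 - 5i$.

If z = a + bi, then conjugate(z) = a - bi
conjugate(-8 - 5i) = -8 + 5i


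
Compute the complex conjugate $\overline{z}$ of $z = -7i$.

If z = a + bi, then conjugate(z) = a - bi
conjugate(-7i) = 7i


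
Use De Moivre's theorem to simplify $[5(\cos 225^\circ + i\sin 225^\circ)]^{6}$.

By De Moivre: z^n = r^n(cos(nθ) + i sin(nθ))
= 5^6(cos(6*225°) + i sin(6*225°))
= 15625(cos 270° + i sin 270°)
= -15625i


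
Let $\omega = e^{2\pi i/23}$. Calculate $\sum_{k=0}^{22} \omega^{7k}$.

Let ζ = ω^7 = e^(2πi·7/23). Since 23 ∤ 7, ζ ≠ 1.
Sum = Σ_{k=0}^{22} ζ^k = (ζ^23 - 1)/(ζ - 1) = (ω^{7·23} - 1)/(ζ - 1) = (1 - 1)/(ζ - 1) = 0


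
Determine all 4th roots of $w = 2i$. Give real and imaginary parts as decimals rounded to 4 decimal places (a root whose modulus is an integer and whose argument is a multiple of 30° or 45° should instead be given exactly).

|w| = 2, arg(w) = 90°
Root modulus = 2^(1/4) ≈ 1.189207
Root arguments: θ_k = (90° + 360°k)/4 for k = 0, 1, ..., 3
Compute each root as (root modulus)(cos θ_k + i sin θ_k) using full-precision intermediates, then round to 4 decimal places.
Roots: 1.0987 + 0.4551i, -0.4551 + 1.0987i, -1.0987 - 0.4551i, 0.4551 - 1.0987i


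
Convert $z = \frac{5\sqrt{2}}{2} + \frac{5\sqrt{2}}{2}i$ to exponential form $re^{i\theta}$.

r = |z| = sqrt((5*sqrt(2)/2)^2 + (5*sqrt(2)/2)^2) = sqrt(25/2 + 25/2) = sqrt(25) = 5
θ = arctan(b/a) = arctan(3.5355/3.5355) (quadrant-adjusted) = 45° = π/4
z = 5e^(i*π/4)


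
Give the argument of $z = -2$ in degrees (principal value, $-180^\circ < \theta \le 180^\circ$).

b = 0 and a < 0, so z lies on the negative real axis: θ = 180°


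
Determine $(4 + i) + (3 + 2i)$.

(4 + 3) + (1 + 2)i = 7 + 3i


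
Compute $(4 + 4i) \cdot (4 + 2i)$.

(a1*a2 - b1*b2) + (a1*b2 + b1*a2)i
= (16 - 8) + (8 + 16)i
= 8 + 24i


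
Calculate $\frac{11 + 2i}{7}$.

Divisor is real, so divide each part by 7:
= 11/7 + (2/7)i


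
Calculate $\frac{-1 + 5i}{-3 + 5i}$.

Multiply numerator and denominator by conjugate (-3 - 5i):
= (-1 + 5i)(-3 - 5i) / ((-3)^2 + 5^2)
= (28 - 10i) / 34
Divide through by 2: (14 - 5i) / 17
= 14/17 - (5/17)i


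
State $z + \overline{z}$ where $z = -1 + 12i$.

z + conjugate(z) = (a + bi) + (a - bi) = 2a
= 2 * (-1) = -2


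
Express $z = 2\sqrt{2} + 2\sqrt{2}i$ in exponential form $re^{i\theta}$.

r = |z| = sqrt((2*sqrt(2))^2 + (2*sqrt(2))^2) = sqrt(8 + 8) = sqrt(16) = 4
θ = arctan(b/a) = arctan(2.8284/2.8284) (quadrant-adjusted) = 45° = π/4
z = 4e^(i*π/4)


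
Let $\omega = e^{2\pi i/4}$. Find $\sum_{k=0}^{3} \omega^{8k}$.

Since 4 divides 8, ω^8 = (ω^4)^2 = 1^2 = 1, so every term is 1.
Sum = 4 · 1 = 4


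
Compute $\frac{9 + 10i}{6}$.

Divisor is real, so divide each part by 6:
= 3/2 + (5/3)i


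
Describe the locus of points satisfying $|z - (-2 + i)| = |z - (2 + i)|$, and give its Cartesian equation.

|z - z1| = |z - z2| means z is equidistant from z1 and z2,
i.e. the perpendicular bisector of the segment from (-2, 1) to (2, 1) (midpoint (0, 1)).
With z = x + yi, square both sides:
(x - (-2))^2 + (y - 1)^2 = (x - 2)^2 + (y - 1)^2
The x^2 and y^2 terms cancel: 8x + 0y = 5 - 5 = 0
Simplify: x = 0
Locus: Perpendicular bisector of the segment from (-2, 1) to (2, 1): the line x = 0


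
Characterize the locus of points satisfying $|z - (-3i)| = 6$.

|z - z0| = r describes a circle centered at z0 with radius r
Here z0 = -3i and r = 6
Locus: Circle centered at (0, -3) with radius 6


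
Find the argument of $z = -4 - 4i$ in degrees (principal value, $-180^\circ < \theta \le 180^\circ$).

θ = arctan(b/a) = arctan(-4/-4) (quadrant-adjusted) = -135°


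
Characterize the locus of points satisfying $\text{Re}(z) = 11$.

Re(z) = x where z = x + yi; the equation x = 11 is satisfied by all points with that x-coordinate
Locus: Vertical line x = 11


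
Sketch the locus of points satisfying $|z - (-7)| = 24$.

|z - z0| = r describes a circle centered at z0 with radius r
Here z0 = -7 and r = 24
Locus: Circle centered at (-7, 0) with radius 24


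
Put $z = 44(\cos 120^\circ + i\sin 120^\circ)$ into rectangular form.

a = r cos θ = 44 * -1/2 = -22
b = r sin θ = 44 * sqrt(3)/2 = 22*sqrt(3)
z = -22 + 22*sqrt(3)i


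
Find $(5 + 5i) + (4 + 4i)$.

(5 + 4) + (5 + 4)i = 9 + 9i


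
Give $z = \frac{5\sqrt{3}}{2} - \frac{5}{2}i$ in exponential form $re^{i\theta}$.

r = |z| = sqrt((5*sqrt(3)/2)^2 + (-5/2)^2) = sqrt(75/4 + 25/4) = sqrt(25) = 5
θ = arctan(b/a) = arctan(-2.5/4.3301) (quadrant-adjusted) = -30° = -π/6
z = 5e^(-i*π/6)


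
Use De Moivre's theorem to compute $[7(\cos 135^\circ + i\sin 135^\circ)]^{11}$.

By De Moivre: z^n = r^n(cos(nθ) + i sin(nθ))
= 7^11(cos(11*135°) + i sin(11*135°))
= 1977326743(cos 45° + i sin 45°)
= 1977326743*sqrt(2)/2 + (1977326743*sqrt(2)/2)i


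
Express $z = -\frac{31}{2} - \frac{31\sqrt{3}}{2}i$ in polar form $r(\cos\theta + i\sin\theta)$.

r = |z| = sqrt(a^2 + b^2) = sqrt((-31/2)^2 + (-31*sqrt(3)/2)^2) = sqrt(961/4 + 2883/4) = sqrt(961) = 31
θ = arctan(b/a) = arctan(-26.8468/-15.5) (quadrant-adjusted) = 240°
z = 31(cos 240° + i sin 240°)


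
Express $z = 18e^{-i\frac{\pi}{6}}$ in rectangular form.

a = r cos θ = 18 * sqrt(3)/2 = 9*sqrt(3)
b = r sin θ = 18 * -1/2 = -9
z = 9*sqrt(3) - 9i


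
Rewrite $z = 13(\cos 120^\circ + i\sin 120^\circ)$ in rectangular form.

a = r cos θ = 13 * -1/2 = -13/2
b = r sin θ = 13 * sqrt(3)/2 = 13*sqrt(3)/2
z = -13/2 + (13*sqrt(3)/2)i


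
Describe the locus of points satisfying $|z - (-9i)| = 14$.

|z - z0| = r describes a circle centered at z0 with radius r
Here z0 = -9i and r = 14
Locus: Circle centered at (0, -9) with radius 14


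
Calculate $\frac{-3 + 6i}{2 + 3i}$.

Multiply numerator and denominator by conjugate (2 - 3i):
= (-3 + 6i)(2 - 3i) / (2^2 + 3^2)
= (12 + 21i) / 13
= 12/13 + (21/13)i


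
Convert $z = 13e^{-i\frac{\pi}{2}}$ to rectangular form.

a = r cos θ = 13 * 0 = 0
b = r sin θ = 13 * -1 = -13
z = -13i


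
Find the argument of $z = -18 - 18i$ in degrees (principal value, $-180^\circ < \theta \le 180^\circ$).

θ = arctan(b/a) = arctan(-18/-18) (quadrant-adjusted) = -135°


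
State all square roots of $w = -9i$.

|w| = 9, arg(w) = 270°
Root modulus = 9^(1/2) = 3
Root arguments: θ_k = (270° + 360°k)/2 for k = 0, 1, ..., 1
Roots: -3*sqrt(2)/2 + (3*sqrt(2)/2)i, 3*sqrt(2)/2 - (3*sqrt(2)/2)i


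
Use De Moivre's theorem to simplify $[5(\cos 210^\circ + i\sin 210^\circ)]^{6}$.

By De Moivre: z^n = r^n(cos(nθ) + i sin(nθ))
= 5^6(cos(6*210°) + i sin(6*210°))
= 15625(cos 180° + i sin 180°)
= -15625


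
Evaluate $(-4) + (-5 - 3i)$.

(-4 + (-5)) + (0 + (-3))i = -9 - 3i


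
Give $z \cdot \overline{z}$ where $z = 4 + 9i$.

z * conjugate(z) = |z|^2 = a^2 + b^2
= 4^2 + 9^2 = 97


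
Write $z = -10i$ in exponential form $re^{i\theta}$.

r = |z| = sqrt((0)^2 + (-10)^2) = sqrt(0 + 100) = sqrt(100) = 10
a = 0 and b < 0, so z lies on the negative imaginary axis: θ = -90° = -π/2
z = 10e^(-i*π/2)


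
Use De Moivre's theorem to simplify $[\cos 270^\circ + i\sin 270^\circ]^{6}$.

By De Moivre: z^n = r^n(cos(nθ) + i sin(nθ))
= 1^6(cos(6*270°) + i sin(6*270°))
= 1(cos 180° + i sin 180°)
= -1


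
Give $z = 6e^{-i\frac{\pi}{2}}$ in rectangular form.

a = r cos θ = 6 * 0 = 0
b = r sin θ = 6 * -1 = -6
z = -6i


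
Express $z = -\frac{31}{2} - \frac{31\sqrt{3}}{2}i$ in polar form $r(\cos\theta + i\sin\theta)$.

r = |z| = sqrt(a^2 + b^2) = sqrt((-31/2)^2 + (-31*sqrt(3)/2)^2) = sqrt(961/4 + 2883/4) = sqrt(961) = 31
θ = arctan(b/a) = arctan(-26.8468/-15.5) (quadrant-adjusted) = 240°
z = 31(cos 240° + i sin 240°)


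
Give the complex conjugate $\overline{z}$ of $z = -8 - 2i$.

If z = a + bi, then conjugate(z) = a - bi
conjugate(-8 - 2i) = -8 + 2i


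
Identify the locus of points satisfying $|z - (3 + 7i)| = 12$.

|z - z0| = r describes a circle centered at z0 with radius r
Here z0 = 3 + 7i and r = 12
Locus: Circle centered at (3, 7) with radius 12


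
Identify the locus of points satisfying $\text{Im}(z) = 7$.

Im(z) = y where z = x + yi; the equation y = 7 is satisfied by all points with that y-coordinate
Locus: Horizontal line y = 7


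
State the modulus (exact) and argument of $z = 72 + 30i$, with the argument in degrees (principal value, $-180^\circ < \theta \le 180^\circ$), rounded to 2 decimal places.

|z| = sqrt(72^2 + 30^2) = 78
arg(z) = arctan(b/a) = arctan(30/72) (quadrant-adjusted) = 22.62°


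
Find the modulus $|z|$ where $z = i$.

|z| = sqrt(a^2 + b^2) = sqrt(0^2 + 1^2) = sqrt(1) = 1


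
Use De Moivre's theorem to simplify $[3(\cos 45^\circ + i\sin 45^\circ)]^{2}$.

By De Moivre: z^n = r^n(cos(nθ) + i sin(nθ))
= 3^2(cos(2*45°) + i sin(2*45°))
= 9(cos 90° + i sin 90°)
= 9i


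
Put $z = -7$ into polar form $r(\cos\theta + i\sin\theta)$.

r = |z| = sqrt(a^2 + b^2) = sqrt((-7)^2 + (0)^2) = sqrt(49 + 0) = sqrt(49) = 7
b = 0 and a < 0, so z lies on the negative real axis: θ = 180°
z = 7(cos 180° + i sin 180°)


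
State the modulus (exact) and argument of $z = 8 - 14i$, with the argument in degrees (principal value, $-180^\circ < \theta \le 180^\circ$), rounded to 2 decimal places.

|z| = sqrt(8^2 + (-14)^2) = sqrt(260)
arg(z) = arctan(b/a) = arctan(-14/8) (quadrant-adjusted) = -60.26°


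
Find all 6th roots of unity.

ω_k = e^(2πik/6) = cos(2πk/6) + i sin(2πk/6) for k = 0, 1, ..., 5
Roots: 1, 1/2 + (sqrt(3)/2)i, -1/2 + (sqrt(3)/2)i, -1, -1/2 - (sqrt(3)/2)i, 1/2 - (sqrt(3)/2)i


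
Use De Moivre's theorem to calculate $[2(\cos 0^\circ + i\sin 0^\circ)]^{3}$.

By De Moivre: z^n = r^n(cos(nθ) + i sin(nθ))
= 2^3(cos(3*0°) + i sin(3*0°))
= 8(cos 0° + i sin 0°)
= 8


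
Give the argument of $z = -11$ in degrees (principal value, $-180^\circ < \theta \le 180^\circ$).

b = 0 and a < 0, so z lies on the negative real axis: θ = 180°


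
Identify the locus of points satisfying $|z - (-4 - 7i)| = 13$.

|z - z0| = r describes a circle centered at z0 with radius r
Here z0 = -4 - 7i and r = 13
Locus: Circle centered at (-4, -7) with radius 13


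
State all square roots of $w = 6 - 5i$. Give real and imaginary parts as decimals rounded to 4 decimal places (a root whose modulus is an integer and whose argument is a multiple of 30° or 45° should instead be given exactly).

|w| = sqrt(61) ≈ 7.810250, arg(w) ≈ 320.194429°
Root modulus = sqrt(61)^(1/2) ≈ 2.794682
Root arguments: θ_k = (arg(w) + 360°k)/2 for k = 0, 1, ..., 1
Compute each root as (root modulus)(cos θ_k + i sin θ_k) using full-precision intermediates, then round to 4 decimal places.
Roots: -2.6278 + 0.9514i, 2.6278 - 0.9514i


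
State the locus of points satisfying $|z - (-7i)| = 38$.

|z - z0| = r describes a circle centered at z0 with radius r
Here z0 = -7i and r = 38
Locus: Circle centered at (0, -7) with radius 38


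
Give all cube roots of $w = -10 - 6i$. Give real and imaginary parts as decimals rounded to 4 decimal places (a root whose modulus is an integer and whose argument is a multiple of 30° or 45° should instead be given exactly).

|w| = sqrt(136) ≈ 11.661904, arg(w) ≈ 210.963757°
Root modulus = sqrt(136)^(1/3) ≈ 2.267722
Root arguments: θ_k = (arg(w) + 360°k)/3 for k = 0, 1, ..., 2
Compute each root as (root modulus)(cos θ_k + i sin θ_k) using full-precision intermediates, then round to 4 decimal places.
Roots: 0.7636 + 2.1353i, -2.2310 - 0.4063i, 1.4674 - 1.7290i


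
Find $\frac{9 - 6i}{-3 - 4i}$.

Multiply numerator and denominator by conjugate (-3 + 4i):
= (9 - 6i)(-3 + 4i) / ((-3)^2 + (-4)^2)
= (-3 + 54i) / 25
= -3/25 + (54/25)i


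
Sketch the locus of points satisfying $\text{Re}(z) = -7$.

Re(z) = x where z = x + yi; the equation x = -7 is satisfied by all points with that x-coordinate
Locus: Vertical line x = -7


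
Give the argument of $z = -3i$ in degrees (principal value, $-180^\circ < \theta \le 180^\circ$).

a = 0 and b < 0, so z lies on the negative imaginary axis: θ = -90°


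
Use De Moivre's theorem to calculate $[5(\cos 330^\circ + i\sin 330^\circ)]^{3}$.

By De Moivre: z^n = r^n(cos(nθ) + i sin(nθ))
= 5^3(cos(3*330°) + i sin(3*330°))
= 125(cos 270° + i sin 270°)
= -125i


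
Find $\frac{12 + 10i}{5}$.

Divisor is real, so divide each part by 5:
= 12/5 + 2i


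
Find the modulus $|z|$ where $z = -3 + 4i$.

|z| = sqrt(a^2 + b^2) = sqrt((-3)^2 + 4^2) = sqrt(25) = 5


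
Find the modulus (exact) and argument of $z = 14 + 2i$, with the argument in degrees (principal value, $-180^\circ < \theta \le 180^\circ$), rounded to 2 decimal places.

|z| = sqrt(14^2 + 2^2) = sqrt(200)
arg(z) = arctan(b/a) = arctan(2/14) (quadrant-adjusted) = 8.13°


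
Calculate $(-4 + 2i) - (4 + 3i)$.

(-4 - 4) + (2 - 3)i = -8 - i


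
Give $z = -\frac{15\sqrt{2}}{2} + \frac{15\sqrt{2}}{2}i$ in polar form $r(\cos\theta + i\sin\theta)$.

r = |z| = sqrt(a^2 + b^2) = sqrt((-15*sqrt(2)/2)^2 + (15*sqrt(2)/2)^2) = sqrt(225/2 + 225/2) = sqrt(225) = 15
θ = arctan(b/a) = arctan(10.6066/-10.6066) (quadrant-adjusted) = 135°
z = 15(cos 135° + i sin 135°)


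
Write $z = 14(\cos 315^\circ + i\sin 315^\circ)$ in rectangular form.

a = r cos θ = 14 * sqrt(2)/2 = 7*sqrt(2)
b = r sin θ = 14 * -sqrt(2)/2 = -7*sqrt(2)
z = 7*sqrt(2) - 7*sqrt(2)i


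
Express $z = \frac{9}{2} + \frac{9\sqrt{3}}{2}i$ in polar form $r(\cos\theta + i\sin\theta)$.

r = |z| = sqrt(a^2 + b^2) = sqrt((9/2)^2 + (9*sqrt(3)/2)^2) = sqrt(81/4 + 243/4) = sqrt(81) = 9
θ = arctan(b/a) = arctan(7.7942/4.5) (quadrant-adjusted) = 60°
z = 9(cos 60° + i sin 60°)


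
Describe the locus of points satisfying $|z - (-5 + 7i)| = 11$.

|z - z0| = r describes a circle centered at z0 with radius r
Here z0 = -5 + 7i and r = 11
Locus: Circle centered at (-5, 7) with radius 11


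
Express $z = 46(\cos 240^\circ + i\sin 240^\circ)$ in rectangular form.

a = r cos θ = 46 * -1/2 = -23
b = r sin θ = 46 * -sqrt(3)/2 = -23*sqrt(3)
z = -23 - 23*sqrt(3)i


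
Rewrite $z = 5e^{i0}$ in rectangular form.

a = r cos θ = 5 * 1 = 5
b = r sin θ = 5 * 0 = 0
z = 5


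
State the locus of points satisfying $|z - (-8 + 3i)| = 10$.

|z - z0| = r describes a circle centered at z0 with radius r
Here z0 = -8 + 3i and r = 10
Locus: Circle centered at (-8, 3) with radius 10


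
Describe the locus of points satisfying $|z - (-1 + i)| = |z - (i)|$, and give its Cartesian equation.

|z - z1| = |z - z2| means z is equidistant from z1 and z2,
i.e. the perpendicular bisector of the segment from (-1, 1) to (0, 1) (midpoint (-1/2, 1)).
With z = x + yi, square both sides:
(x - (-1))^2 + (y - 1)^2 = (x - 0)^2 + (y - 1)^2
The x^2 and y^2 terms cancel: 2x + 0y = 1 - 2 = -1
Simplify: x = -1/2
Locus: Perpendicular bisector of the segment from (-1, 1) to (0, 1): the line x = -1/2


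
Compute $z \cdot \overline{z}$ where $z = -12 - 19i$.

z * conjugate(z) = |z|^2 = a^2 + b^2
= (-12)^2 + (-19)^2 = 505


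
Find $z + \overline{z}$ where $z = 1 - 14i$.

z + conjugate(z) = (a + bi) + (a - bi) = 2a
= 2 * 1 = 2


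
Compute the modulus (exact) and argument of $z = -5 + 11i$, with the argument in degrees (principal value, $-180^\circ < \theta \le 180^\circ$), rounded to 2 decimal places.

|z| = sqrt((-5)^2 + 11^2) = sqrt(146)
arg(z) = arctan(b/a) = arctan(11/-5) (quadrant-adjusted) = 114.44°


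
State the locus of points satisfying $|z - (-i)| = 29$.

|z - z0| = r describes a circle centered at z0 with radius r
Here z0 = -i and r = 29
Locus: Circle centered at (0, -1) with radius 29


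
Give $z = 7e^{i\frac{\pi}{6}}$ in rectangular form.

a = r cos θ = 7 * sqrt(3)/2 = 7*sqrt(3)/2
b = r sin θ = 7 * 1/2 = 7/2
z = 7*sqrt(3)/2 + (7/2)i


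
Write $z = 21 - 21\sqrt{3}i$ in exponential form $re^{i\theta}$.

r = |z| = sqrt((21)^2 + (-21*sqrt(3))^2) = sqrt(441 + 1323) = sqrt(1764) = 42
θ = arctan(b/a) = arctan(-36.3731/21) (quadrant-adjusted) = -60° = -π/3
z = 42e^(-i*π/3)


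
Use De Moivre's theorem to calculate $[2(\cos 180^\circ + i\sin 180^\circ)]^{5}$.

By De Moivre: z^n = r^n(cos(nθ) + i sin(nθ))
= 2^5(cos(5*180°) + i sin(5*180°))
= 32(cos 180° + i sin 180°)
= -32


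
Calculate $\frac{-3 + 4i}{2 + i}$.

Multiply numerator and denominator by conjugate (2 - i):
= (-3 + 4i)(2 - i) / (2^2 + 1^2)
= (-2 + 11i) / 5
= -2/5 + (11/5)i


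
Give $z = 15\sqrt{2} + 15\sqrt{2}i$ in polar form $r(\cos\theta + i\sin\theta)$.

r = |z| = sqrt(a^2 + b^2) = sqrt((15*sqrt(2))^2 + (15*sqrt(2))^2) = sqrt(450 + 450) = sqrt(900) = 30
θ = arctan(b/a) = arctan(21.2132/21.2132) (quadrant-adjusted) = 45°
z = 30(cos 45° + i sin 45°)


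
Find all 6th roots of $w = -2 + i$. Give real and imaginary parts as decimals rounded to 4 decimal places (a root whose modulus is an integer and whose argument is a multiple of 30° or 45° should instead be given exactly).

|w| = sqrt(5) ≈ 2.236068, arg(w) ≈ 153.434949°
Root modulus = sqrt(5)^(1/6) ≈ 1.143530
Root arguments: θ_k = (arg(w) + 360°k)/6 for k = 0, 1, ..., 5
Compute each root as (root modulus)(cos θ_k + i sin θ_k) using full-precision intermediates, then round to 4 decimal places.
Roots: 1.0315 + 0.4936i, 0.0883 + 1.1401i, -0.9432 + 0.6465i, -1.0315 - 0.4936i, -0.0883 - 1.1401i, 0.9432 - 0.6465i


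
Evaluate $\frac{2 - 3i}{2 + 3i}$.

Multiply numerator and denominator by conjugate (2 - 3i):
= (2 - 3i)(2 - 3i) / (2^2 + 3^2)
= (-5 - 12i) / 13
= -5/13 - (12/13)i


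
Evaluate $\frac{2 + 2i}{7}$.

Divisor is real, so divide each part by 7:
= 2/7 + (2/7)i


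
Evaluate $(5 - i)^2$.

(a + bi)^2 = a^2 - b^2 + 2abi
= 5^2 - (-1)^2 + 2*5*(-1)i
= 24 - 10i


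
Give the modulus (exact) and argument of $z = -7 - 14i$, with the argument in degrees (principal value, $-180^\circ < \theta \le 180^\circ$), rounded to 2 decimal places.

|z| = sqrt((-7)^2 + (-14)^2) = sqrt(245)
arg(z) = arctan(b/a) = arctan(-14/-7) (quadrant-adjusted) = -116.57°


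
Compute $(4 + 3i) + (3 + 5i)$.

(4 + 3) + (3 + 5)i = 7 + 8i


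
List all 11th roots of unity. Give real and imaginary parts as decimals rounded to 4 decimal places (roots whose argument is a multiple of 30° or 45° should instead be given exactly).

ω_k = e^(2πik/11) = cos(2πk/11) + i sin(2πk/11) for k = 0, 1, ..., 10
Roots: 1, 0.8413 + 0.5406i, 0.4154 + 0.9096i, -0.1423 + 0.9898i, -0.6549 + 0.7557i, -0.9595 + 0.2817i, -0.9595 - 0.2817i, -0.6549 - 0.7557i, -0.1423 - 0.9898i, 0.4154 - 0.9096i, 0.8413 - 0.5406i


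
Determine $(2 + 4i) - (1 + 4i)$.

(2 - 1) + (4 - 4)i = 1


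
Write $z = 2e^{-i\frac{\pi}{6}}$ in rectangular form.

a = r cos θ = 2 * sqrt(3)/2 = sqrt(3)
b = r sin θ = 2 * -1/2 = -1
z = sqrt(3) - i


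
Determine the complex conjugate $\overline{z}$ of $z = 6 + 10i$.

If z = a + bi, then conjugate(z) = a - bi
conjugate(6 + 10i) = 6 - 10i


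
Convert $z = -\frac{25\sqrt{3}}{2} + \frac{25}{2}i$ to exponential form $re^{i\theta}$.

r = |z| = sqrt((-25*sqrt(3)/2)^2 + (25/2)^2) = sqrt(1875/4 + 625/4) = sqrt(625) = 25
θ = arctan(b/a) = arctan(12.5/-21.6506) (quadrant-adjusted) = 150° = 5π/6
z = 25e^(i*5π/6)


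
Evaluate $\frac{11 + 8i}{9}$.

Divisor is real, so divide each part by 9:
= 11/9 + (8/9)i


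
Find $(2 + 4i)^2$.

(a + bi)^2 = a^2 - b^2 + 2abi
= 2^2 - 4^2 + 2*2*4i
= -12 + 16i


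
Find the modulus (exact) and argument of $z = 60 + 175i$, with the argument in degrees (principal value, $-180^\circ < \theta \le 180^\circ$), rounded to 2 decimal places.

|z| = sqrt(60^2 + 175^2) = 185
arg(z) = arctan(b/a) = arctan(175/60) (quadrant-adjusted) = 71.08°


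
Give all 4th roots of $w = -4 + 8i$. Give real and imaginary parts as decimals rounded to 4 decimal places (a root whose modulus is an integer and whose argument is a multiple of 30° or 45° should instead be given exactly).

|w| = sqrt(80) ≈ 8.944272, arg(w) ≈ 116.565051°
Root modulus = sqrt(80)^(1/4) ≈ 1.729363
Root arguments: θ_k = (arg(w) + 360°k)/4 for k = 0, 1, ..., 3
Compute each root as (root modulus)(cos θ_k + i sin θ_k) using full-precision intermediates, then round to 4 decimal places.
Roots: 1.5105 + 0.8421i, -0.8421 + 1.5105i, -1.5105 - 0.8421i, 0.8421 - 1.5105i


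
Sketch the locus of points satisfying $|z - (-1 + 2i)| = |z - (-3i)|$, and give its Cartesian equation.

|z - z1| = |z - z2| means z is equidistant from z1 and z2,
i.e. the perpendicular bisector of the segment from (-1, 2) to (0, -3) (midpoint (-1/2, -1/2)).
With z = x + yi, square both sides:
(x - (-1))^2 + (y - 2)^2 = (x - 0)^2 + (y - (-3))^2
The x^2 and y^2 terms cancel: 2x + (-10)y = 9 - 5 = 4
Simplify: x - 5y = 2
Locus: Perpendicular bisector of the segment from (-1, 2) to (0, -3): the line x - 5y = 2


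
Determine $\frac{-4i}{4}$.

Divisor is real, so divide each part by 4:
= -i


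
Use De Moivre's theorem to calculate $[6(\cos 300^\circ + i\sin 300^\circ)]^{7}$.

By De Moivre: z^n = r^n(cos(nθ) + i sin(nθ))
= 6^7(cos(7*300°) + i sin(7*300°))
= 279936(cos 300° + i sin 300°)
= 139968 - 139968*sqrt(3)i


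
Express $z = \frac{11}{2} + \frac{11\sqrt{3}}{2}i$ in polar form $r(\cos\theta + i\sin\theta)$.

r = |z| = sqrt(a^2 + b^2) = sqrt((11/2)^2 + (11*sqrt(3)/2)^2) = sqrt(121/4 + 363/4) = sqrt(121) = 11
θ = arctan(b/a) = arctan(9.5263/5.5) (quadrant-adjusted) = 60°
z = 11(cos 60° + i sin 60°)


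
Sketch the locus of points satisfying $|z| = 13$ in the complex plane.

|z| = 13 means sqrt(x^2 + y^2) = 13
This is a circle of radius 13 centered at the origin


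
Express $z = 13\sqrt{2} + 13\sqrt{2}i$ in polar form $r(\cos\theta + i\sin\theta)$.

r = |z| = sqrt(a^2 + b^2) = sqrt((13*sqrt(2))^2 + (13*sqrt(2))^2) = sqrt(338 + 338) = sqrt(676) = 26
θ = arctan(b/a) = arctan(18.3848/18.3848) (quadrant-adjusted) = 45°
z = 26(cos 45° + i sin 45°)


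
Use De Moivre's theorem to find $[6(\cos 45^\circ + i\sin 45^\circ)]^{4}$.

By De Moivre: z^n = r^n(cos(nθ) + i sin(nθ))
= 6^4(cos(4*45°) + i sin(4*45°))
= 1296(cos 180° + i sin 180°)
= -1296


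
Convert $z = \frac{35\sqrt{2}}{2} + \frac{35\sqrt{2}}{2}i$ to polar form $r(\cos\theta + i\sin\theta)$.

r = |z| = sqrt(a^2 + b^2) = sqrt((35*sqrt(2)/2)^2 + (35*sqrt(2)/2)^2) = sqrt(1225/2 + 1225/2) = sqrt(1225) = 35
θ = arctan(b/a) = arctan(24.7487/24.7487) (quadrant-adjusted) = 45°
z = 35(cos 45° + i sin 45°)


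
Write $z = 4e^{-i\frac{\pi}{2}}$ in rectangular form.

a = r cos θ = 4 * 0 = 0
b = r sin θ = 4 * -1 = -4
z = -4i
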